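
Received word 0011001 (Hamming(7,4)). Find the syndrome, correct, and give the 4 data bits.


Syndrome = 0: no error detected

Data: 1001 (no errors)


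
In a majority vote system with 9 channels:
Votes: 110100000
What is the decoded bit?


Ones: 3 out of 9
Threshold: 5

0 (3/9 voted 1)


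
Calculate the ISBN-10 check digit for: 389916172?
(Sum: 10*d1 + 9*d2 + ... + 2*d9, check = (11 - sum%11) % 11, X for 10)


Weighted sum: 302
302 mod 11 = 5

Check digit: 6


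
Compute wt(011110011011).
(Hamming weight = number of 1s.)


Counting 1s in 011110011011

8


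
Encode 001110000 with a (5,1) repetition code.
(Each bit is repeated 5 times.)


Each bit -> 5 copies

000000000011111111111111100000000000000000000


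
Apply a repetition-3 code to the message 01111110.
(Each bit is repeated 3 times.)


Each bit -> 3 copies

000111111111111111111000


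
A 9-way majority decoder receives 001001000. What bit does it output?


Ones: 2 out of 9
Threshold: 5

0 (2/9 voted 1)


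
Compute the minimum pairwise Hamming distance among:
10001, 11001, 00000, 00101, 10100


Comparing all pairs, minimum distance: 1
Can detect 0 errors, correct 0 errors

1


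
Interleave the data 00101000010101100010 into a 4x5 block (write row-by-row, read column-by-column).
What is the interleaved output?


Matrix:
  00101
  00001
  01011
  00010
Read columns: 00000010100000111110

00000010100000111110


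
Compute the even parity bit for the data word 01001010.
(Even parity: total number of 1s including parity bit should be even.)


Number of 1s in data: 3
Parity bit: 1

1


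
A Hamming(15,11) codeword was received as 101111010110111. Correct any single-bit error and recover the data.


Syndrome = 0: no error detected

Data: 11100110111 (no errors)


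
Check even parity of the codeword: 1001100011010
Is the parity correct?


Number of 1s: 6

Yes, parity is correct (6 ones)


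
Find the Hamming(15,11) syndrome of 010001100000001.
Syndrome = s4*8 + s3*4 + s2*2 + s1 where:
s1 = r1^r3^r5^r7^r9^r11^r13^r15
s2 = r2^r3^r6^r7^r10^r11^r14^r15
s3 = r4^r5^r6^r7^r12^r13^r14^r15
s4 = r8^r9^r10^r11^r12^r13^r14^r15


s1=0, s2=0, s3=1, s4=1

Syndrome = 12 (error at position 12)


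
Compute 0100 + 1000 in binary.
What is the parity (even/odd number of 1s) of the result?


0100 = 4
1000 = 8
Sum = 12 = 1100
1s count = 2

even parity (2 ones in 1100)


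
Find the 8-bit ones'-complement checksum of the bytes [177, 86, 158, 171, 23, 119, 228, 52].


Sum = 1014 mod 256 = 246
Complement = 9

9


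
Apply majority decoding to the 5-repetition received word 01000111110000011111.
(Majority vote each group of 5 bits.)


Groups: 01000, 11111, 00000, 11111
Majority votes: 0101

0101


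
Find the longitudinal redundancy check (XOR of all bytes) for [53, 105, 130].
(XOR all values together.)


XOR chain: 53 ^ 105 ^ 130 = 222

222


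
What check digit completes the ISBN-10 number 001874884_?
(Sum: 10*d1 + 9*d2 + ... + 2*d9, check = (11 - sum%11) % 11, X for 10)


Weighted sum: 190
190 mod 11 = 3

Check digit: 8


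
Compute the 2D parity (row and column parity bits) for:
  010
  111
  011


Row parities: 110
Column parities: 110

Row P: 110, Col P: 110, Corner: 0


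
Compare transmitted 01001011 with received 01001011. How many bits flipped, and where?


XOR: 00000000

0 errors (received matches sent)


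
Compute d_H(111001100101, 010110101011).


XOR: 101111001110
Count of 1s: 8

8


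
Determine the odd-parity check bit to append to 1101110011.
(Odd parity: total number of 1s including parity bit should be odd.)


Number of 1s in data: 7
Parity bit: 0

0


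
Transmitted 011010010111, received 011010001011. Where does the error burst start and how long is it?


XOR: 000000011100

Burst at position 7, length 3


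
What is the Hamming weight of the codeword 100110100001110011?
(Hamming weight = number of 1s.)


Counting 1s in 100110100001110011

9


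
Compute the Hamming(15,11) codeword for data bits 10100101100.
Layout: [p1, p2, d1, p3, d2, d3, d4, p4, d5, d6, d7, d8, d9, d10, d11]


Parity bits: p1=0, p2=1, p3=1, p4=1

011101010101100


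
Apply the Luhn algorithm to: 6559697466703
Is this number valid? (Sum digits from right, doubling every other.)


Luhn sum = 70
70 mod 10 = 0

Valid (Luhn sum mod 10 = 0)


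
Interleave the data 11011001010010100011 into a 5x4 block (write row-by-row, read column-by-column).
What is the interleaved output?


Matrix:
  1101
  1001
  0100
  1010
  0011
Read columns: 11010101000001111001

11010101000001111001


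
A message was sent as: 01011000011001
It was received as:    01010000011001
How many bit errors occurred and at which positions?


XOR: 00001000000000

1 error(s) at position(s): 4


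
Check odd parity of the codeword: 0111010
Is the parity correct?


Number of 1s: 4

No, parity error (4 ones)


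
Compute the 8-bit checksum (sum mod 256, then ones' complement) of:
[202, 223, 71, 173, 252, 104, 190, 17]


Sum = 1232 mod 256 = 208
Complement = 47

47


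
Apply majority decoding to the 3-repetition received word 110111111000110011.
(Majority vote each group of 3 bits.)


Groups: 110, 111, 111, 000, 110, 011
Majority votes: 111011

111011


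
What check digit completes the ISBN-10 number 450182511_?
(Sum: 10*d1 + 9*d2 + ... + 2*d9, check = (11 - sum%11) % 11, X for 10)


Weighted sum: 175
175 mod 11 = 10

Check digit: 1


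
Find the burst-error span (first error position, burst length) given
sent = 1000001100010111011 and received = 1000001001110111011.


XOR: 0000000101100000000

Burst at position 7, length 4


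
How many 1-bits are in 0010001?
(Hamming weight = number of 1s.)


Counting 1s in 0010001

2


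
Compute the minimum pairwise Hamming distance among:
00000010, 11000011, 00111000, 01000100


Comparing all pairs, minimum distance: 3
Can detect 2 errors, correct 1 errors

3


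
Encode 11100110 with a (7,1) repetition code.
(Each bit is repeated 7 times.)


Each bit -> 7 copies

11111111111111111111100000000000000111111111111110000000


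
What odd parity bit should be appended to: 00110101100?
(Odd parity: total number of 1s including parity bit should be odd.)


Number of 1s in data: 5
Parity bit: 0

0


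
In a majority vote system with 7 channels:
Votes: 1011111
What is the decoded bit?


Ones: 6 out of 7
Threshold: 4

1 (6/7 voted 1)


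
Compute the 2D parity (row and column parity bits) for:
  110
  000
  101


Row parities: 000
Column parities: 011

Row P: 000, Col P: 011, Corner: 0


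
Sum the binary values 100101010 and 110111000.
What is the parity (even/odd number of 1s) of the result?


100101010 = 298
110111000 = 440
Sum = 738 = 1011100010
1s count = 5

odd parity (5 ones in 1011100010)


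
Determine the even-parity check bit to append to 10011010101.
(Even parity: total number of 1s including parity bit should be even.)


Number of 1s in data: 6
Parity bit: 0

0


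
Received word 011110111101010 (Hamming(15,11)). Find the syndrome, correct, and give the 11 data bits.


Syndrome = 14: error at position 14

Data: 11011101000 (corrected bit 14)


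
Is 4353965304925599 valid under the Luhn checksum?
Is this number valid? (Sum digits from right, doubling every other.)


Luhn sum = 73
73 mod 10 = 3

Invalid (Luhn sum mod 10 = 3)


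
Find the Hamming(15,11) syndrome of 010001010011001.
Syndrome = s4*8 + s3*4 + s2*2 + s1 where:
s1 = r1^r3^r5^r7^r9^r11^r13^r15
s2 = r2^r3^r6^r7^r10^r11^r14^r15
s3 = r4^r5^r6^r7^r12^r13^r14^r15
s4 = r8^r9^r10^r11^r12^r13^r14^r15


s1=0, s2=0, s3=1, s4=0

Syndrome = 4 (error at position 4)


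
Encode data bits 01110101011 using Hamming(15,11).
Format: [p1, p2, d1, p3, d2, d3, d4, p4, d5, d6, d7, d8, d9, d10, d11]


Parity bits: p1=1, p2=1, p3=0, p4=0

110011100101011


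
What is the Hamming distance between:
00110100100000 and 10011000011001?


XOR: 10101100111001
Count of 1s: 8

8


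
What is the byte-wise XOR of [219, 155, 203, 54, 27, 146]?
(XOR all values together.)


XOR chain: 219 ^ 155 ^ 203 ^ 54 ^ 27 ^ 146 = 52

52


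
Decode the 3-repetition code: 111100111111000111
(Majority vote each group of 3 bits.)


Groups: 111, 100, 111, 111, 000, 111
Majority votes: 101101

101101


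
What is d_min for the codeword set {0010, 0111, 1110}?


Comparing all pairs, minimum distance: 2
Can detect 1 errors, correct 0 errors

2


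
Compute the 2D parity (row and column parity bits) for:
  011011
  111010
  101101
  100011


Row parities: 0001
Column parities: 101111

Row P: 0001, Col P: 101111, Corner: 1


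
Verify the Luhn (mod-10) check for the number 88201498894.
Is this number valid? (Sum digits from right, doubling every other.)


Luhn sum = 63
63 mod 10 = 3

Invalid (Luhn sum mod 10 = 3)


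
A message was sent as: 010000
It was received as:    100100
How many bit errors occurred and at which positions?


XOR: 110100

3 error(s) at position(s): 0, 1, 3


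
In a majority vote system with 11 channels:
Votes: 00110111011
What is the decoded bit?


Ones: 7 out of 11
Threshold: 6

1 (7/11 voted 1)


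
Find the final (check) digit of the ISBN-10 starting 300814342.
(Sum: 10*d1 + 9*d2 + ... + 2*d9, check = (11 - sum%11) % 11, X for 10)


Weighted sum: 140
140 mod 11 = 8

Check digit: 3


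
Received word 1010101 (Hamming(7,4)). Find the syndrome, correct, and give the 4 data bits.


Syndrome = 0: no error detected

Data: 1101 (no errors)


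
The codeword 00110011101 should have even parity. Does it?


Number of 1s: 6

Yes, parity is correct (6 ones)


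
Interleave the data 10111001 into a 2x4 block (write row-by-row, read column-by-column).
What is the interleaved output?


Matrix:
  1011
  1001
Read columns: 11001011

11001011


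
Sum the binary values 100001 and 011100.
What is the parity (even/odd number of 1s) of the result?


100001 = 33
011100 = 28
Sum = 61 = 111101
1s count = 5

odd parity (5 ones in 111101)


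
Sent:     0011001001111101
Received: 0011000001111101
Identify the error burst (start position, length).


XOR: 0000001000000000

Burst at position 6, length 1


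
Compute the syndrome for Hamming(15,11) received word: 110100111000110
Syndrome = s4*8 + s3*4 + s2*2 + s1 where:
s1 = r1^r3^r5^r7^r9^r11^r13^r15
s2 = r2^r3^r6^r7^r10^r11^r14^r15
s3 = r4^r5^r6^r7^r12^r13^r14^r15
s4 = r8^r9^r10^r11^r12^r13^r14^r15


s1=0, s2=1, s3=0, s4=0

Syndrome = 2 (error at position 2)


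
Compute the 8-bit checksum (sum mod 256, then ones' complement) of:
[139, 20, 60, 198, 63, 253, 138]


Sum = 871 mod 256 = 103
Complement = 152

152


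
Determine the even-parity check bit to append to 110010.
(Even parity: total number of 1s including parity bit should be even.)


Number of 1s in data: 3
Parity bit: 1

1


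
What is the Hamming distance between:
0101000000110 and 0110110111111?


XOR: 0011110111001
Count of 1s: 8

8


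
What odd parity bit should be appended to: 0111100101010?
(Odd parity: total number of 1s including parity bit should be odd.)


Number of 1s in data: 7
Parity bit: 0

0


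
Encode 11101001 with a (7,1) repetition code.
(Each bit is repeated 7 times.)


Each bit -> 7 copies

11111111111111111111100000001111111000000000000001111111


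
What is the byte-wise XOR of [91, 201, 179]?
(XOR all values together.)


XOR chain: 91 ^ 201 ^ 179 = 33

33


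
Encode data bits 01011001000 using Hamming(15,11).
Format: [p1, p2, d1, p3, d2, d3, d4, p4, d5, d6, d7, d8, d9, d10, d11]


Parity bits: p1=1, p2=1, p3=1, p4=0

110110101001000


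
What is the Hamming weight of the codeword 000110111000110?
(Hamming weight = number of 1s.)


Counting 1s in 000110111000110

7


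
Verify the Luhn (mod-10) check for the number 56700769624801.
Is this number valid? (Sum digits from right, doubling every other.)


Luhn sum = 53
53 mod 10 = 3

Invalid (Luhn sum mod 10 = 3)


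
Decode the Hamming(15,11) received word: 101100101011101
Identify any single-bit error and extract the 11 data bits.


Syndrome = 13: error at position 13

Data: 10011011001 (corrected bit 13)


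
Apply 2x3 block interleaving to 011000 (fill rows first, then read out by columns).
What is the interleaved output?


Matrix:
  011
  000
Read columns: 001010

001010


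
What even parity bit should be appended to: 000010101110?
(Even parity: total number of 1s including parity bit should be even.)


Number of 1s in data: 5
Parity bit: 1

1


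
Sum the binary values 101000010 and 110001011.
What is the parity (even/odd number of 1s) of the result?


101000010 = 322
110001011 = 395
Sum = 717 = 1011001101
1s count = 6

even parity (6 ones in 1011001101)


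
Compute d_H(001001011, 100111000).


XOR: 101110011
Count of 1s: 6

6


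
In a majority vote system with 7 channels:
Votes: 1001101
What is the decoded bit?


Ones: 4 out of 7
Threshold: 4

1 (4/7 voted 1)


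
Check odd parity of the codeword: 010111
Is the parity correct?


Number of 1s: 4

No, parity error (4 ones)


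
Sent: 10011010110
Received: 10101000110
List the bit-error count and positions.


XOR: 00110010000

3 error(s) at position(s): 2, 3, 6


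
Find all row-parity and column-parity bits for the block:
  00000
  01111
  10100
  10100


Row parities: 0000
Column parities: 01111

Row P: 0000, Col P: 01111, Corner: 0


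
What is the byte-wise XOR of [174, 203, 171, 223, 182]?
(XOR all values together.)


XOR chain: 174 ^ 203 ^ 171 ^ 223 ^ 182 = 167

167


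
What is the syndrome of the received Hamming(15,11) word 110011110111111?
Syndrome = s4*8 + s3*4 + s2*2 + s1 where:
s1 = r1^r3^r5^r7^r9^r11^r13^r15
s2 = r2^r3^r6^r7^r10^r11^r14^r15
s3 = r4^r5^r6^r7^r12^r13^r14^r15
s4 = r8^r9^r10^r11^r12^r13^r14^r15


s1=0, s2=1, s3=1, s4=1

Syndrome = 14 (error at position 14)


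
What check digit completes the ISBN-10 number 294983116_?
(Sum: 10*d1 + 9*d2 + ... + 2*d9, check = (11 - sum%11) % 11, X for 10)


Weighted sum: 278
278 mod 11 = 3

Check digit: 8


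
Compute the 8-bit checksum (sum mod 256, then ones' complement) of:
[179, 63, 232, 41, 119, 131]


Sum = 765 mod 256 = 253
Complement = 2

2


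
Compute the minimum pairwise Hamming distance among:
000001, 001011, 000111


Comparing all pairs, minimum distance: 2
Can detect 1 errors, correct 0 errors

2


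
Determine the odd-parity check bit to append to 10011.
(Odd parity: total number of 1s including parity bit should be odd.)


Number of 1s in data: 3
Parity bit: 0

0


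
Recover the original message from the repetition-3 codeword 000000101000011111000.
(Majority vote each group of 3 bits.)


Groups: 000, 000, 101, 000, 011, 111, 000
Majority votes: 0010110

0010110


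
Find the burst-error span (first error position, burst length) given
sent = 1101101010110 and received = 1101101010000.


XOR: 0000000000110

Burst at position 10, length 2


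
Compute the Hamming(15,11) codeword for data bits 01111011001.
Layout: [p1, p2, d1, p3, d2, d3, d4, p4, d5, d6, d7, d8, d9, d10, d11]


Parity bits: p1=1, p2=0, p3=1, p4=0

100111101011001


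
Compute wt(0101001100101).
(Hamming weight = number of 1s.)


Counting 1s in 0101001100101

6


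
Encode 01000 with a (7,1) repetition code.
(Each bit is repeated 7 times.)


Each bit -> 7 copies

00000001111111000000000000000000000


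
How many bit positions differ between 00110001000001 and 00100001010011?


XOR: 00010000010010
Count of 1s: 3

3


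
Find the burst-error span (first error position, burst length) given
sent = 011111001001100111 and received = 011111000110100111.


XOR: 000000001111000000

Burst at position 8, length 4


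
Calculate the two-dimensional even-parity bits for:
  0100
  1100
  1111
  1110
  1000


Row parities: 10011
Column parities: 0001

Row P: 10011, Col P: 0001, Corner: 1


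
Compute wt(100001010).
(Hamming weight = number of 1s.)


Counting 1s in 100001010

3


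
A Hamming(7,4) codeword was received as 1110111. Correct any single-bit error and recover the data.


Syndrome = 4: error at position 4

Data: 1111 (corrected bit 4)


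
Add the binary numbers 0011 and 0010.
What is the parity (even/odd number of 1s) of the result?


0011 = 3
0010 = 2
Sum = 5 = 101
1s count = 2

even parity (2 ones in 101)


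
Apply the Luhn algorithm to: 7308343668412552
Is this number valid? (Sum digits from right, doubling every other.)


Luhn sum = 70
70 mod 10 = 0

Valid (Luhn sum mod 10 = 0)


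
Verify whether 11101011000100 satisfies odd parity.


Number of 1s: 7

Yes, parity is correct (7 ones)


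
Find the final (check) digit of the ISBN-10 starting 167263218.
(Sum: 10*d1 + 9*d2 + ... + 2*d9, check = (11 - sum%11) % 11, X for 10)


Weighted sum: 212
212 mod 11 = 3

Check digit: 8


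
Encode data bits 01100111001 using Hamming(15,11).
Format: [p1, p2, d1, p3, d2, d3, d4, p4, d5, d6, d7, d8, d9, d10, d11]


Parity bits: p1=1, p2=0, p3=0, p4=0

100011000111001


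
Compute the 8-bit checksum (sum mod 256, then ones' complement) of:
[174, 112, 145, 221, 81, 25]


Sum = 758 mod 256 = 246
Complement = 9

9


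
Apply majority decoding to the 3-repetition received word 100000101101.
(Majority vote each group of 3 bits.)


Groups: 100, 000, 101, 101
Majority votes: 0011

0011


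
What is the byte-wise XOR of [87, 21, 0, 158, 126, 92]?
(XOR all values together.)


XOR chain: 87 ^ 21 ^ 0 ^ 158 ^ 126 ^ 92 = 254

254


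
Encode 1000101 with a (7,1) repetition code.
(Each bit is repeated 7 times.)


Each bit -> 7 copies

1111111000000000000000000000111111100000001111111


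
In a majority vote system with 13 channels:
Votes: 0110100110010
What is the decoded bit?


Ones: 6 out of 13
Threshold: 7

0 (6/13 voted 1)


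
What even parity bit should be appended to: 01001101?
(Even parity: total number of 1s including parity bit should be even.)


Number of 1s in data: 4
Parity bit: 0

0


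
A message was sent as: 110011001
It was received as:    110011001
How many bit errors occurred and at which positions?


XOR: 000000000

0 errors (received matches sent)


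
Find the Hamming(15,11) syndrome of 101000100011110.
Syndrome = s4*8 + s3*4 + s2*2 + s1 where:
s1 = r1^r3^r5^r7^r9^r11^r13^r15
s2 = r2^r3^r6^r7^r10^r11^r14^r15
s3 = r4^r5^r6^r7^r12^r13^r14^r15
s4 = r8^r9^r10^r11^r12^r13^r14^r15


s1=1, s2=0, s3=0, s4=0

Syndrome = 1 (error at position 1)


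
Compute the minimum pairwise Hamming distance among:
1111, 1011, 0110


Comparing all pairs, minimum distance: 1
Can detect 0 errors, correct 0 errors

1


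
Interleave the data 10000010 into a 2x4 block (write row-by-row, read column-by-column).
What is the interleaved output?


Matrix:
  1000
  0010
Read columns: 10000100

10000100


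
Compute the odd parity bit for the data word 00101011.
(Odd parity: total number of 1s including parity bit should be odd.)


Number of 1s in data: 4
Parity bit: 1

1


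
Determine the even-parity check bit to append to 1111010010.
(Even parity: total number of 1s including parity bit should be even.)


Number of 1s in data: 6
Parity bit: 0

0


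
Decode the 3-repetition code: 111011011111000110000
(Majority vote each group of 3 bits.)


Groups: 111, 011, 011, 111, 000, 110, 000
Majority votes: 1111010

1111010


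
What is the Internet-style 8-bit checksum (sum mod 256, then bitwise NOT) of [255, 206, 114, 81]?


Sum = 656 mod 256 = 144
Complement = 111

111


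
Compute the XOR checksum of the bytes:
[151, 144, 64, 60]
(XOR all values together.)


XOR chain: 151 ^ 144 ^ 64 ^ 60 = 123

123


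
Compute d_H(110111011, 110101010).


XOR: 000010001
Count of 1s: 2

2


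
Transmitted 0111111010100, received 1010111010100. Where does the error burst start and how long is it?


XOR: 1101000000000

Burst at position 0, length 4


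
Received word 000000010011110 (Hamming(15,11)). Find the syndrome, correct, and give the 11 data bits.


Syndrome = 12: error at position 12

Data: 00000010110 (corrected bit 12)


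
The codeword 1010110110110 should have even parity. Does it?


Number of 1s: 8

Yes, parity is correct (8 ones)


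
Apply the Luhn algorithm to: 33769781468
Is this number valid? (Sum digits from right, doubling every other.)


Luhn sum = 58
58 mod 10 = 8

Invalid (Luhn sum mod 10 = 8)


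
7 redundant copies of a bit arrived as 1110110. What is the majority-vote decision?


Ones: 5 out of 7
Threshold: 4

1 (5/7 voted 1)


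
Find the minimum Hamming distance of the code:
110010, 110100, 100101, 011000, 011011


Comparing all pairs, minimum distance: 2
Can detect 1 errors, correct 0 errors

2


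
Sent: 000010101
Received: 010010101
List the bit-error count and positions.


XOR: 010000000

1 error(s) at position(s): 1


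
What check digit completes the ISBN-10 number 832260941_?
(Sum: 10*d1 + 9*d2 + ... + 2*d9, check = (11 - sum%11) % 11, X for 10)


Weighted sum: 223
223 mod 11 = 3

Check digit: 8


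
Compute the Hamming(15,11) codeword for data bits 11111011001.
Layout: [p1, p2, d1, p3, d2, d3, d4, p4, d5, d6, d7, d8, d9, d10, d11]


Parity bits: p1=0, p2=1, p3=1, p4=0

011111101011001


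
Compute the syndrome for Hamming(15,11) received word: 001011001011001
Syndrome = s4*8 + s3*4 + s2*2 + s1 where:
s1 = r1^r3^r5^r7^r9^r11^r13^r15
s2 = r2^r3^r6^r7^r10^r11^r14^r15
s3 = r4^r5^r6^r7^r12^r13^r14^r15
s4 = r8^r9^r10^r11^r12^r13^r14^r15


s1=1, s2=0, s3=0, s4=0

Syndrome = 1 (error at position 1)


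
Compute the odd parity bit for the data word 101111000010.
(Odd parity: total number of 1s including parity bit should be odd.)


Number of 1s in data: 6
Parity bit: 1

1


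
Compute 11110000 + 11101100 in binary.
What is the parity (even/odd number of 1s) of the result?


11110000 = 240
11101100 = 236
Sum = 476 = 111011100
1s count = 6

even parity (6 ones in 111011100)


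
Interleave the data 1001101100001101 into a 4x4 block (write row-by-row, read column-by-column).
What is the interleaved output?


Matrix:
  1001
  1011
  0000
  1101
Read columns: 1101000101001101

1101000101001101


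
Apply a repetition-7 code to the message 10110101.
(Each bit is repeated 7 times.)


Each bit -> 7 copies

11111110000000111111111111110000000111111100000001111111


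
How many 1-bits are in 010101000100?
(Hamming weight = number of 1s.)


Counting 1s in 010101000100

4


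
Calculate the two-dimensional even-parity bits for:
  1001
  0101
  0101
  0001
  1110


Row parities: 00011
Column parities: 0110

Row P: 00011, Col P: 0110, Corner: 0


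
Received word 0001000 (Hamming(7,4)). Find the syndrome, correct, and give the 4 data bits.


Syndrome = 4: error at position 4

Data: 0000 (corrected bit 4)


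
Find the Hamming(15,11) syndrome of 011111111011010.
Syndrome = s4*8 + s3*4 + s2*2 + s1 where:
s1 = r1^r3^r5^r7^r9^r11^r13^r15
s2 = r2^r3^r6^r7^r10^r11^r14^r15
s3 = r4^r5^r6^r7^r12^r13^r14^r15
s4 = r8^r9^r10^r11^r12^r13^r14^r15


s1=1, s2=0, s3=0, s4=1

Syndrome = 9 (error at position 9)


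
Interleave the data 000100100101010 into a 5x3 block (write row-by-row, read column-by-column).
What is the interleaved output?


Matrix:
  000
  100
  100
  101
  010
Read columns: 011100000100010

011100000100010


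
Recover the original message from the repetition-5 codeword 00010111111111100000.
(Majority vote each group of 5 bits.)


Groups: 00010, 11111, 11111, 00000
Majority votes: 0110

0110


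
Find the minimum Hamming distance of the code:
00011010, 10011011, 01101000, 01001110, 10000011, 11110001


Comparing all pairs, minimum distance: 2
Can detect 1 errors, correct 0 errors

2


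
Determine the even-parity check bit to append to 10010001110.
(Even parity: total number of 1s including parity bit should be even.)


Number of 1s in data: 5
Parity bit: 1

1


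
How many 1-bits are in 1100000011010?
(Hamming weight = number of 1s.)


Counting 1s in 1100000011010

5


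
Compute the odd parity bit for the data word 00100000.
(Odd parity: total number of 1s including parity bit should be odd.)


Number of 1s in data: 1
Parity bit: 0

0


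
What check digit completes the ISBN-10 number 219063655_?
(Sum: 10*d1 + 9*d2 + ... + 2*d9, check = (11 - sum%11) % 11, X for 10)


Weighted sum: 201
201 mod 11 = 3

Check digit: 8


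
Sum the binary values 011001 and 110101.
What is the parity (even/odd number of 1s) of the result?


011001 = 25
110101 = 53
Sum = 78 = 1001110
1s count = 4

even parity (4 ones in 1001110)


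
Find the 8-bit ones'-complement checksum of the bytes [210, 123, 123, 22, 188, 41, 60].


Sum = 767 mod 256 = 255
Complement = 0

0


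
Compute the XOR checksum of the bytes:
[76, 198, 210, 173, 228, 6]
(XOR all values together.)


XOR chain: 76 ^ 198 ^ 210 ^ 173 ^ 228 ^ 6 = 23

23


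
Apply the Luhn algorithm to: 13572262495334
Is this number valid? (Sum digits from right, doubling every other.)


Luhn sum = 55
55 mod 10 = 5

Invalid (Luhn sum mod 10 = 5)


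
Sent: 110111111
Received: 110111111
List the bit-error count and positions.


XOR: 000000000

0 errors (received matches sent)


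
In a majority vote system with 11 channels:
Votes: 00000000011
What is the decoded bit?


Ones: 2 out of 11
Threshold: 6

0 (2/11 voted 1)


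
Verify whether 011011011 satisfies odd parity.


Number of 1s: 6

No, parity error (6 ones)


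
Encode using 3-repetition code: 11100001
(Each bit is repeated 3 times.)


Each bit -> 3 copies

111111111000000000000111


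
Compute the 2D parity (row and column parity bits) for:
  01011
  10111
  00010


Row parities: 101
Column parities: 11110

Row P: 101, Col P: 11110, Corner: 0


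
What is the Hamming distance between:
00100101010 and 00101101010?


XOR: 00001000000
Count of 1s: 1

1


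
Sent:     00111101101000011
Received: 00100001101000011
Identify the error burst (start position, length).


XOR: 00011100000000000

Burst at position 3, length 3


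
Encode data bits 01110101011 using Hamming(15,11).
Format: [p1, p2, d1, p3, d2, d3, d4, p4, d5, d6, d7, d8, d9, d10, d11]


Parity bits: p1=1, p2=1, p3=0, p4=0

110011100101011


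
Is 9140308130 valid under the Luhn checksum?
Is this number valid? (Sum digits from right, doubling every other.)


Luhn sum = 38
38 mod 10 = 8

Invalid (Luhn sum mod 10 = 8)


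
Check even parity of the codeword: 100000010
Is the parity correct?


Number of 1s: 2

Yes, parity is correct (2 ones)


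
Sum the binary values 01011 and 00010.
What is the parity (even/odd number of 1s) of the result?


01011 = 11
00010 = 2
Sum = 13 = 1101
1s count = 3

odd parity (3 ones in 1101)


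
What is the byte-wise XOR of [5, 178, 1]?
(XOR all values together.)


XOR chain: 5 ^ 178 ^ 1 = 182

182


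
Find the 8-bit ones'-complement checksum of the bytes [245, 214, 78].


Sum = 537 mod 256 = 25
Complement = 230

230


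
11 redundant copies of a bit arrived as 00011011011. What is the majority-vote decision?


Ones: 6 out of 11
Threshold: 6

1 (6/11 voted 1)


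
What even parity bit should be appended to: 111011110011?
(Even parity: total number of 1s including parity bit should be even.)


Number of 1s in data: 9
Parity bit: 1

1


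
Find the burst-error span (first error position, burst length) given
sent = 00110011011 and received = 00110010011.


XOR: 00000001000

Burst at position 7, length 1


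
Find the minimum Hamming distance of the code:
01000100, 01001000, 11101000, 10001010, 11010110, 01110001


Comparing all pairs, minimum distance: 2
Can detect 1 errors, correct 0 errors

2


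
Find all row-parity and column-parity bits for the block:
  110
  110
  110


Row parities: 000
Column parities: 110

Row P: 000, Col P: 110, Corner: 0


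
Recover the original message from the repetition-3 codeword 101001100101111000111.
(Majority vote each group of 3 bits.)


Groups: 101, 001, 100, 101, 111, 000, 111
Majority votes: 1001101

1001101


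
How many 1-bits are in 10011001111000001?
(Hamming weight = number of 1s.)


Counting 1s in 10011001111000001

8


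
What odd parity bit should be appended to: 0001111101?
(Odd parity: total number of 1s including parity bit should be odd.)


Number of 1s in data: 6
Parity bit: 1

1


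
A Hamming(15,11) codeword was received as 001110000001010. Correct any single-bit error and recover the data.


Syndrome = 0: no error detected

Data: 11000001010 (no errors)


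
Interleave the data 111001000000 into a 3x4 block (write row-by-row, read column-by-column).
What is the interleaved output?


Matrix:
  1110
  0100
  0000
Read columns: 100110100000

100110100000


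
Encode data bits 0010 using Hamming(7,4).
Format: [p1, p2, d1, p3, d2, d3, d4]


Parity bits: p1=0, p2=1, p3=1

0101010


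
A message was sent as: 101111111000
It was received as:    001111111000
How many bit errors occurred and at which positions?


XOR: 100000000000

1 error(s) at position(s): 0


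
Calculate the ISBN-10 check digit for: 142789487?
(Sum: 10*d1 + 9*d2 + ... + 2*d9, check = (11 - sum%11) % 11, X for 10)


Weighted sum: 258
258 mod 11 = 5

Check digit: 6


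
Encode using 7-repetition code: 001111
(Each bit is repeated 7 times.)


Each bit -> 7 copies

000000000000001111111111111111111111111111


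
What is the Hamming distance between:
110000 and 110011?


XOR: 000011
Count of 1s: 2

2


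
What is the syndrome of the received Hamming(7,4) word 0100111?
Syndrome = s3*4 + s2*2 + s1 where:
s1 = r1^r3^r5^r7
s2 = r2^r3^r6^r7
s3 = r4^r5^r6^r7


s1=0, s2=1, s3=1

Syndrome = 6 (error at position 6)


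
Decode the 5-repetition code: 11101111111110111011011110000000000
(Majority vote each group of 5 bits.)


Groups: 11101, 11111, 11101, 11011, 01111, 00000, 00000
Majority votes: 1111100

1111100


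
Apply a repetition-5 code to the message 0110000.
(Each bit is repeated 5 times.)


Each bit -> 5 copies

00000111111111100000000000000000000


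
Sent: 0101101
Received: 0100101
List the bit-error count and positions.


XOR: 0001000

1 error(s) at position(s): 3


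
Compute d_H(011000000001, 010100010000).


XOR: 001100010001
Count of 1s: 4

4


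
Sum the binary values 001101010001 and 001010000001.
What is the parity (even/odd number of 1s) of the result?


001101010001 = 849
001010000001 = 641
Sum = 1490 = 10111010010
1s count = 6

even parity (6 ones in 10111010010)


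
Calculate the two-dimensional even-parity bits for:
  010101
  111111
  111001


Row parities: 100
Column parities: 010011

Row P: 100, Col P: 010011, Corner: 1


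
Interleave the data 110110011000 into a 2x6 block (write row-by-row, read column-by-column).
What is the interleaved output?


Matrix:
  110110
  011000
Read columns: 101101101000

101101101000


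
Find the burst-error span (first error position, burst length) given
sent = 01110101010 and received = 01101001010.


XOR: 00011100000

Burst at position 3, length 3


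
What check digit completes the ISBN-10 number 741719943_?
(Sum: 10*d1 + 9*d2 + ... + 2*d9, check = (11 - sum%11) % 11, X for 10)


Weighted sum: 268
268 mod 11 = 4

Check digit: 7


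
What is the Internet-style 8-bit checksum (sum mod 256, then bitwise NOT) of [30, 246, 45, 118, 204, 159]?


Sum = 802 mod 256 = 34
Complement = 221

221


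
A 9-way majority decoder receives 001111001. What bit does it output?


Ones: 5 out of 9
Threshold: 5

1 (5/9 voted 1)


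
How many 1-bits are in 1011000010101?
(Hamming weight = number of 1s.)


Counting 1s in 1011000010101

6


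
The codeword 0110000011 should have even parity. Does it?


Number of 1s: 4

Yes, parity is correct (4 ones)


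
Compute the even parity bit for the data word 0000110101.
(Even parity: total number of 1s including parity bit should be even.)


Number of 1s in data: 4
Parity bit: 0

0


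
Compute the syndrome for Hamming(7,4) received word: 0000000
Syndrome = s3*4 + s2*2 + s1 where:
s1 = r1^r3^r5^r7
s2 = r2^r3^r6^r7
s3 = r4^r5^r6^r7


s1=0, s2=0, s3=0

Syndrome = 0 (no error)


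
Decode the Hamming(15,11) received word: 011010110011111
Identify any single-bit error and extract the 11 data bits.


Syndrome = 0: no error detected

Data: 11010011111 (no errors)


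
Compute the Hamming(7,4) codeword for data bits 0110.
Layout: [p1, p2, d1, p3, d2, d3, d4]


Parity bits: p1=1, p2=1, p3=0

1100110


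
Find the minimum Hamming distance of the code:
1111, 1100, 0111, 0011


Comparing all pairs, minimum distance: 1
Can detect 0 errors, correct 0 errors

1


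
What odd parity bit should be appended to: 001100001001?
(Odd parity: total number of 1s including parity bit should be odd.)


Number of 1s in data: 4
Parity bit: 1

1


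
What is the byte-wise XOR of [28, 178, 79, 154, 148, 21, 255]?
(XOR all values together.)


XOR chain: 28 ^ 178 ^ 79 ^ 154 ^ 148 ^ 21 ^ 255 = 5

5


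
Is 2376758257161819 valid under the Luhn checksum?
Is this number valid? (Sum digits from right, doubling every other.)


Luhn sum = 74
74 mod 10 = 4

Invalid (Luhn sum mod 10 = 4)


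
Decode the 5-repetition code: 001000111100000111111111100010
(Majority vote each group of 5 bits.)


Groups: 00100, 01111, 00000, 11111, 11111, 00010
Majority votes: 010110

010110


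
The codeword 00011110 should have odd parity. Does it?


Number of 1s: 4

No, parity error (4 ones)


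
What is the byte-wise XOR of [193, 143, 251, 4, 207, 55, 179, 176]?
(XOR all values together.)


XOR chain: 193 ^ 143 ^ 251 ^ 4 ^ 207 ^ 55 ^ 179 ^ 176 = 74

74


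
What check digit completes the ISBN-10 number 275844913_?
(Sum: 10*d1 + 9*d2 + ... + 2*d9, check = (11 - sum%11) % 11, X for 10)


Weighted sum: 268
268 mod 11 = 4

Check digit: 7


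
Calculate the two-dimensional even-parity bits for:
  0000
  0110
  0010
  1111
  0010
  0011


Row parities: 001010
Column parities: 1010

Row P: 001010, Col P: 1010, Corner: 0


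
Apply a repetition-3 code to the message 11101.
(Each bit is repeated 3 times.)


Each bit -> 3 copies

111111111000111


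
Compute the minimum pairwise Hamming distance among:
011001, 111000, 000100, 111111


Comparing all pairs, minimum distance: 2
Can detect 1 errors, correct 0 errors

2


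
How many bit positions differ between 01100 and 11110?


XOR: 10010
Count of 1s: 2

2


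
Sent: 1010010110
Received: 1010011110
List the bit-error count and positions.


XOR: 0000001000

1 error(s) at position(s): 6


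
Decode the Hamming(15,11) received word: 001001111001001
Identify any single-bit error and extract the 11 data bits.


Syndrome = 0: no error detected

Data: 10111001001 (no errors)


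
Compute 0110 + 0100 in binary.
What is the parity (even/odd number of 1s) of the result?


0110 = 6
0100 = 4
Sum = 10 = 1010
1s count = 2

even parity (2 ones in 1010)


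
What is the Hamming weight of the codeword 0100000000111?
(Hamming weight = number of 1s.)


Counting 1s in 0100000000111

4


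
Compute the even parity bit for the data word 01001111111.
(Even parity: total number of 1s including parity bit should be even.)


Number of 1s in data: 8
Parity bit: 0

0


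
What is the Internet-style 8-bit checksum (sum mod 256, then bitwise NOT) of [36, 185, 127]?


Sum = 348 mod 256 = 92
Complement = 163

163


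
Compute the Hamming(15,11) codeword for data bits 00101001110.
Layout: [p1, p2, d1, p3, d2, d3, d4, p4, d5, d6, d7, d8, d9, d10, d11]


Parity bits: p1=0, p2=0, p3=0, p4=0

000001001001110


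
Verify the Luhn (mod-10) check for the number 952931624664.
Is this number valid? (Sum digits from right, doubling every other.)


Luhn sum = 60
60 mod 10 = 0

Valid (Luhn sum mod 10 = 0)


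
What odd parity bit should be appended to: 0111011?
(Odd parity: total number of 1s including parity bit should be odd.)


Number of 1s in data: 5
Parity bit: 0

0


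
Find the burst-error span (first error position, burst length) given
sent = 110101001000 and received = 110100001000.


XOR: 000001000000

Burst at position 5, length 1


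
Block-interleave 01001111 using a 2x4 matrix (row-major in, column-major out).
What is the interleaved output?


Matrix:
  0100
  1111
Read columns: 01110101

01110101


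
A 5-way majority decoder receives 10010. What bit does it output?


Ones: 2 out of 5
Threshold: 3

0 (2/5 voted 1)


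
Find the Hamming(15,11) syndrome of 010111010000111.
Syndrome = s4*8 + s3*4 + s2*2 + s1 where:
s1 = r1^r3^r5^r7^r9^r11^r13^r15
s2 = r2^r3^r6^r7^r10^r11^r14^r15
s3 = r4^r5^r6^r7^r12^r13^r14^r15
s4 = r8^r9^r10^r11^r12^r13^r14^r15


s1=1, s2=0, s3=0, s4=0

Syndrome = 1 (error at position 1)


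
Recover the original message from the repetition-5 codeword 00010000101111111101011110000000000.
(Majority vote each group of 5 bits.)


Groups: 00010, 00010, 11111, 11101, 01111, 00000, 00000
Majority votes: 0011100

0011100


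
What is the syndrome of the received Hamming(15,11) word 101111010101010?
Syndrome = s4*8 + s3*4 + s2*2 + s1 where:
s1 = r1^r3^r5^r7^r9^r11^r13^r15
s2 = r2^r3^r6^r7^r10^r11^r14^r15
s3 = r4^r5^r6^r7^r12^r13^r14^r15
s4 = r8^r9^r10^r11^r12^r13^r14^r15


s1=1, s2=0, s3=1, s4=0

Syndrome = 5 (error at position 5)


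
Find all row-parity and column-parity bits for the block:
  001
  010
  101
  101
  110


Row parities: 11000
Column parities: 101

Row P: 11000, Col P: 101, Corner: 0


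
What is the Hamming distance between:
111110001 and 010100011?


XOR: 101010010
Count of 1s: 4

4


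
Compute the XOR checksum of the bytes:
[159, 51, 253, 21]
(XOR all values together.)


XOR chain: 159 ^ 51 ^ 253 ^ 21 = 68

68


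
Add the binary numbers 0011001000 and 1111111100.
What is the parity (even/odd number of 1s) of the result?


0011001000 = 200
1111111100 = 1020
Sum = 1220 = 10011000100
1s count = 4

even parity (4 ones in 10011000100)


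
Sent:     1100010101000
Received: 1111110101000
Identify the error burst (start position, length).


XOR: 0011100000000

Burst at position 2, length 3


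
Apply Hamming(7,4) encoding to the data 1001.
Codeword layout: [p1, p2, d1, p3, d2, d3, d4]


Parity bits: p1=0, p2=0, p3=1

0011001


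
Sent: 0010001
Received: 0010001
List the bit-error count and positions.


XOR: 0000000

0 errors (received matches sent)


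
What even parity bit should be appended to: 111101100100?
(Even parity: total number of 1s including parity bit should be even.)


Number of 1s in data: 7
Parity bit: 1

1


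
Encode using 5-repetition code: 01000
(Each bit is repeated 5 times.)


Each bit -> 5 copies

0000011111000000000000000


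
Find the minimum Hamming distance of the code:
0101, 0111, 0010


Comparing all pairs, minimum distance: 1
Can detect 0 errors, correct 0 errors

1


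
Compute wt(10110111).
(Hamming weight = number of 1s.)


Counting 1s in 10110111

6


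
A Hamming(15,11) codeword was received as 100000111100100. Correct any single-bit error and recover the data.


Syndrome = 0: no error detected

Data: 00011100100 (no errors)
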